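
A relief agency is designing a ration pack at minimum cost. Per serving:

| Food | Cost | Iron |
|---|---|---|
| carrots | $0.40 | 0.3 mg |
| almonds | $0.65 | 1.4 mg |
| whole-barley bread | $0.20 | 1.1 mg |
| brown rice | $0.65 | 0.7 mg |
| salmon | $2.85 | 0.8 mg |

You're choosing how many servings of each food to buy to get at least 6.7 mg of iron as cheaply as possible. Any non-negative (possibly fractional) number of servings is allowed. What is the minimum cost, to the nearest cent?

$1.22

Cost per mg of iron: whole-barley bread $0.1818, almonds $0.4643, brown rice $0.9286, carrots $1.3333, salmon $3.5625.
With no serving limits, use only whole-barley bread: 6.7 mg / 1.1 mg = 6.091 servings × $0.20 = $1.22.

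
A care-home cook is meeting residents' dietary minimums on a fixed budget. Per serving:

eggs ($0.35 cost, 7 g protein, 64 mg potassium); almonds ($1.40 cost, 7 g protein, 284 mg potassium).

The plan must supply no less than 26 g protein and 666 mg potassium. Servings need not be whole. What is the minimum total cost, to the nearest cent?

$3.34

The cheapest plan sits at a corner of the feasible region — with two constraints it uses at most two foods.
eggs only: max(26/7, 666/64) = 10.41 servings → $3.64.
almonds only: max(26/7, 666/284) = 3.714 servings → $5.20.
eggs + almonds with both tight: 1.768 servings and 1.947 servings → $3.34.
Cheapest feasible corner: $3.34.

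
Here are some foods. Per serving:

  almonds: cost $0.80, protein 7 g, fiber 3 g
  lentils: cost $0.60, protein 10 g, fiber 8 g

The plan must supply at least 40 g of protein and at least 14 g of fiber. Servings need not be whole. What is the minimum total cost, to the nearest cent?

$2.40

A basic optimal solution has at most two foods positive. Try each food alone and each pair with both targets met exactly.
almonds only: max(40/7, 14/3) = 5.714 servings → $4.57.
lentils only: max(40/10, 14/8) = 4 servings → $2.40.
almonds + lentils: the both-tight solution has a negative serving — not a feasible corner.
The minimum over all feasible corners is $2.40.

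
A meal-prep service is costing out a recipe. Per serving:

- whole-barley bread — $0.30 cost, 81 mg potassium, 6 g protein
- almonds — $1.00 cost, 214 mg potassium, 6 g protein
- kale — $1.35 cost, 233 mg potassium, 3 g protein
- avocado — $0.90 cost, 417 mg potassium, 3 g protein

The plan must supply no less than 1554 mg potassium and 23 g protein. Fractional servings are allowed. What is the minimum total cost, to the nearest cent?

Compare the cost at each extreme point of the feasible region.
whole-barley bread only: max(1554/81, 23/6) = 19.19 servings → $5.76.
almonds only: max(1554/214, 23/6) = 7.262 servings → $7.26.
kale only: max(1554/233, 23/3) = 7.667 servings → $10.35.
avocado only: max(1554/417, 23/3) = 7.667 servings → $6.90.
whole-barley bread + almonds: intersection lies outside the first quadrant.
whole-barley bread + kale with both tight: 0.6035 servings and 6.46 servings → $8.90.
whole-barley bread + avocado with both tight: 2.182 servings and 3.303 servings → $3.63.
almonds + kale with both tight: 0.922 servings and 5.823 servings → $8.78.
almonds + avocado with both tight: 2.65 servings and 2.367 servings → $4.78.
kale + avocado: intersection lies outside the first quadrant.
So the least-cost plan costs $3.63.

$3.63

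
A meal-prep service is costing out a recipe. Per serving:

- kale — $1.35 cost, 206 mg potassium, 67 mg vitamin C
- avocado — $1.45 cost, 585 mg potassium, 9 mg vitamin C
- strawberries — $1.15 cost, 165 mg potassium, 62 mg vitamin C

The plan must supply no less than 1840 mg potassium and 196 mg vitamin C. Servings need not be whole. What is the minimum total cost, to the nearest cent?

$6.65

The cheapest plan sits at a corner of the feasible region — with two constraints it uses at most two foods.
kale only: max(1840/206, 196/67) = 8.932 servings → $12.06.
avocado only: max(1840/585, 196/9) = 21.78 servings → $31.58.
strawberries only: max(1840/165, 196/62) = 11.15 servings → $12.82.
kale + avocado with both tight: 2.627 servings and 2.22 servings → $6.77.
kale + strawberries with both targets exact would need a negative amount; discard.
avocado + strawberries with both tight: 2.35 servings and 2.82 servings → $6.65.
Cheapest feasible corner: $6.65.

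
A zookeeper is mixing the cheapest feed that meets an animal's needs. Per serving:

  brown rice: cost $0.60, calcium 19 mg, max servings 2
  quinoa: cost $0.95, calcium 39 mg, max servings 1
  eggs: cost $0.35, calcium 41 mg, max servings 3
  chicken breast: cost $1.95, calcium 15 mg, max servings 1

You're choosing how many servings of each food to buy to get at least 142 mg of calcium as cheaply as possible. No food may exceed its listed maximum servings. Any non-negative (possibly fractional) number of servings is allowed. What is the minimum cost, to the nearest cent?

Cost per mg of calcium: eggs $0.0085, quinoa $0.0244, brown rice $0.0316, chicken breast $0.1300.
Take 3 servings of eggs: +123.0 mg calcium for $1.05 (total $1.05, still need 19.0 mg).
Take 0.4872 servings of quinoa: +19.0 mg calcium for $0.46 (total $1.51, still need 0.0 mg).
Filling from the cheapest source first is optimal under one linear minimum: $1.51.

$1.51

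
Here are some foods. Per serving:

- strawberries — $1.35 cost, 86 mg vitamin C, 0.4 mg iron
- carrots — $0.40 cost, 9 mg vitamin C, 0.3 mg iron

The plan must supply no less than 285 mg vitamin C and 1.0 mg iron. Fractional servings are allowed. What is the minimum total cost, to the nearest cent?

An LP optimum is at a vertex; with two nutrient constraints at most two foods are used. Check each candidate.
strawberries only: max(285/86, 1.0/0.4) = 3.314 servings → $4.47.
carrots only: max(285/9, 1.0/0.3) = 31.67 servings → $12.67.
strawberries + carrots: the both-tight solution has a negative serving — not a feasible corner.
So the least-cost plan costs $4.47.

$4.47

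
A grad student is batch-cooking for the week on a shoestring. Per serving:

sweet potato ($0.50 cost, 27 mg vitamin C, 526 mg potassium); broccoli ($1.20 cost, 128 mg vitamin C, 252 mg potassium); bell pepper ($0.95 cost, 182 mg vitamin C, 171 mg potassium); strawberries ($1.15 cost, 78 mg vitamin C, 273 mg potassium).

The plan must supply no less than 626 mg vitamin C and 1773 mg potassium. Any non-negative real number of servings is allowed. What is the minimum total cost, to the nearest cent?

Compare the cost at each extreme point of the feasible region.
sweet potato only: max(626/27, 1773/526) = 23.19 servings → $11.59.
broccoli only: max(626/128, 1773/252) = 7.036 servings → $8.44.
bell pepper only: max(626/182, 1773/171) = 10.37 servings → $9.85.
strawberries only: max(626/78, 1773/273) = 8.026 servings → $9.23.
sweet potato + broccoli with both tight: 1.143 servings and 4.649 servings → $6.15.
sweet potato + bell pepper with both tight: 2.367 servings and 3.088 servings → $4.12.
sweet potato + strawberries: intersection lies outside the first quadrant.
broccoli + bell pepper with both targets exact would need a negative amount; discard.
broccoli + strawberries with both tight: 2.133 servings and 4.526 servings → $7.76.
bell pepper + strawberries with both tight: 0.897 servings and 5.933 servings → $7.67.
The minimum over all feasible corners is $4.12.

$4.12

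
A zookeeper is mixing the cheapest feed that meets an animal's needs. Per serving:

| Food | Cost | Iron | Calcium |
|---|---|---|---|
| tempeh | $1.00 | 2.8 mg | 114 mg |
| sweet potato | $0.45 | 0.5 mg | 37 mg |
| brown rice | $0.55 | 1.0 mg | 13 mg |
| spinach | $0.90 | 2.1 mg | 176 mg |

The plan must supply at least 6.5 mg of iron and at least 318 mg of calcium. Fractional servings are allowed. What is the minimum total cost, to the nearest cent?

$2.41

Minimising a linear cost over {iron ≥ 6.5, calcium ≥ 318, servings ≥ 0} — the optimum is at a vertex, using one or two foods.
tempeh only: max(6.5/2.8, 318/114) = 2.789 servings → $2.79.
sweet potato only: max(6.5/0.5, 318/37) = 13 servings → $5.85.
brown rice only: max(6.5/1.0, 318/13) = 24.46 servings → $13.45.
spinach only: max(6.5/2.1, 318/176) = 3.095 servings → $2.79.
tempeh + sweet potato with both tight: 1.749 servings and 3.206 servings → $3.19.
tempeh + brown rice with both targets exact would need a negative amount; discard.
tempeh + spinach with both tight: 1.879 servings and 0.5896 servings → $2.41.
sweet potato + brown rice with both tight: 7.656 servings and 2.672 servings → $4.91.
sweet potato + spinach: intersection lies outside the first quadrant.
brown rice + spinach with both tight: 3.202 servings and 1.57 servings → $3.17.
The minimum over all feasible corners is $2.41.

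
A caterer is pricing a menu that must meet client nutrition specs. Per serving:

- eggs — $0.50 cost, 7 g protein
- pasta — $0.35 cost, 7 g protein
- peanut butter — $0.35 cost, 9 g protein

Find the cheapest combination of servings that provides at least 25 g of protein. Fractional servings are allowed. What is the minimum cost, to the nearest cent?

Cost per g of protein: peanut butter $0.0389, pasta $0.0500, eggs $0.0714.
With no serving limits, use only peanut butter: 25 g / 9 g = 2.778 servings × $0.35 = $0.97.

$0.97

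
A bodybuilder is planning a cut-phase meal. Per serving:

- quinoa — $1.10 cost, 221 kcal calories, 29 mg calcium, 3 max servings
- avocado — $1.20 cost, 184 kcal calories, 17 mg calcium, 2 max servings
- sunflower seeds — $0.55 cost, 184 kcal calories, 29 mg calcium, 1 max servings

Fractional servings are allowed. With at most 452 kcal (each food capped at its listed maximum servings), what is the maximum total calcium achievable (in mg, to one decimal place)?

64.2 mg

Calcium per kcal: sunflower seeds 0.1576, quinoa 0.1312, avocado 0.09239.
Take 1 serving of sunflower seeds: uses 184 kcal, +29.0 mg calcium (running total 29.0 mg).
Take 1.213 servings of quinoa: uses 268 kcal, +35.2 mg calcium (running total 64.2 mg).
Filling greedily by calcium-per-kcal is optimal for one linear limit, giving 64.2 mg.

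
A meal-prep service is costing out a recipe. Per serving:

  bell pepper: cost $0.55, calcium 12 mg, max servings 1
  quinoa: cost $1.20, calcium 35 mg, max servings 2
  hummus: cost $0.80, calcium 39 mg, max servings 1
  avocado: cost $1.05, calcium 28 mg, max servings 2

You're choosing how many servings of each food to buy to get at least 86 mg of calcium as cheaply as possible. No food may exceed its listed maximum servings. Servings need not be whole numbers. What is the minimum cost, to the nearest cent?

Cost per mg of calcium: hummus $0.0205, quinoa $0.0343, avocado $0.0375, bell pepper $0.0458.
Take 1 serving of hummus: +39.0 mg calcium for $0.80 (total $0.80, still need 47.0 mg).
Take 1.343 servings of quinoa: +47.0 mg calcium for $1.61 (total $2.41, still need 0.0 mg).
Greedy by cheapest-per-mg is optimal for a single linear constraint, so the minimum cost is $2.41.

$2.41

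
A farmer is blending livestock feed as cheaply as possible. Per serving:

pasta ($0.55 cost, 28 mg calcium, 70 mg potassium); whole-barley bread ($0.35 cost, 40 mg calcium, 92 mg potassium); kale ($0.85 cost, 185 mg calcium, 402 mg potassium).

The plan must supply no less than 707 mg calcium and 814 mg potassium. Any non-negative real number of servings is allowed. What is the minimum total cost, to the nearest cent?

$3.25

A basic optimal solution has at most two foods positive. Try each food alone and each pair with both targets met exactly.
pasta only: max(707/28, 814/70) = 25.25 servings → $13.89.
whole-barley bread only: max(707/40, 814/92) = 17.68 servings → $6.19.
kale only: max(707/185, 814/402) = 3.822 servings → $3.25.
pasta + whole-barley bread: intersection lies outside the first quadrant.
pasta + kale with both targets exact would need a negative amount; discard.
whole-barley bread + kale with both targets exact would need a negative amount; discard.
The minimum over all feasible corners is $3.25.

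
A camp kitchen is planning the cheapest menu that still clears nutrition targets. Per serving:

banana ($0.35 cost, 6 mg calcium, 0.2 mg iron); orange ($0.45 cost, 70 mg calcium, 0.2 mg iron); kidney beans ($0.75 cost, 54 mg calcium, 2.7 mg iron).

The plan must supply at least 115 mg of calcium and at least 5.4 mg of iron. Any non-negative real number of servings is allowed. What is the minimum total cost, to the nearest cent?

$1.54

At the optimum either one food covers both requirements or two foods hit both targets exactly; no other combination can be cheaper.
banana only: max(115/6, 5.4/0.2) = 27 servings → $9.45.
orange only: max(115/70, 5.4/0.2) = 27 servings → $12.15.
kidney beans only: max(115/54, 5.4/2.7) = 2.13 servings → $1.60.
banana + orange with both targets exact would need a negative amount; discard.
banana + kidney beans with both tight: 3.5 servings and 1.741 servings → $2.53.
orange + kidney beans with both tight: 0.1061 servings and 1.992 servings → $1.54.
Cheapest feasible corner: $1.54.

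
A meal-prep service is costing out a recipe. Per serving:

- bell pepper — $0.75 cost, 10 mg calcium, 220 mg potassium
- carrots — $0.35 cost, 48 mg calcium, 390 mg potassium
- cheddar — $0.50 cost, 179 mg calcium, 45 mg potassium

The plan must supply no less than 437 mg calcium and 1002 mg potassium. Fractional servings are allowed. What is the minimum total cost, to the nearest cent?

At the optimum either one food covers both requirements or two foods hit both targets exactly; no other combination can be cheaper.
bell pepper only: max(437/10, 1002/220) = 43.7 servings → $32.77.
carrots only: max(437/48, 1002/390) = 9.104 servings → $3.19.
cheddar only: max(437/179, 1002/45) = 22.27 servings → $11.13.
bell pepper + carrots: the both-tight solution has a negative serving — not a feasible corner.
bell pepper + cheddar with both tight: 4.102 servings and 2.212 servings → $4.18.
carrots + cheddar with both tight: 2.361 servings and 1.808 servings → $1.73.
Cheapest feasible corner: $1.73.

$1.73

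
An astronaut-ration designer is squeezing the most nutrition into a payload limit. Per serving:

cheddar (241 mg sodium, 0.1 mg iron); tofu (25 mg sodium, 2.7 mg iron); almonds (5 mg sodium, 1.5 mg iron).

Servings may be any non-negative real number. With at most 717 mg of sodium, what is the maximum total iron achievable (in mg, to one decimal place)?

215.1 mg

Iron per mg sodium: almonds 0.3, tofu 0.108, cheddar 0.0004149.
With no serving limits, spend the whole sodium allowance on almonds: 717 mg / 5 mg × 1.5 mg = 215.1 mg.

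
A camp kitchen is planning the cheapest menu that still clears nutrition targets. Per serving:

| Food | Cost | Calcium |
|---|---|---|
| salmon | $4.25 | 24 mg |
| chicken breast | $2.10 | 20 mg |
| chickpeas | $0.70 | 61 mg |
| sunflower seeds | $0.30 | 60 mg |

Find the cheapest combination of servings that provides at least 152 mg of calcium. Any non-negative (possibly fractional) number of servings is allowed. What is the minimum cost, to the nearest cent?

$0.76

Cost per mg of calcium: sunflower seeds $0.0050, chickpeas $0.0115, chicken breast $0.1050, salmon $0.1771.
With no serving limits, use only sunflower seeds: 152 mg / 60 mg = 2.533 servings × $0.30 = $0.76.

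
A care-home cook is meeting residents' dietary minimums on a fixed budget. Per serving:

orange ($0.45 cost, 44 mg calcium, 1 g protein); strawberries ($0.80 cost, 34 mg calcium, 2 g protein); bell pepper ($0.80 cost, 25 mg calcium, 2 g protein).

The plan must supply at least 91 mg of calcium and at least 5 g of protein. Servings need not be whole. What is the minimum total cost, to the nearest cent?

This is a tiny linear program; its minimum lies at a vertex of the feasible set. List the vertices and price them.
orange only: max(91/44, 5/1) = 5 servings → $2.25.
strawberries only: max(91/34, 5/2) = 2.676 servings → $2.14.
bell pepper only: max(91/25, 5/2) = 3.64 servings → $2.91.
orange + strawberries with both tight: 0.2222 servings and 2.389 servings → $2.01.
orange + bell pepper with both tight: 0.9048 servings and 2.048 servings → $2.05.
strawberries + bell pepper: the both-tight solution has a negative serving — not a feasible corner.
The minimum over all feasible corners is $2.01.

$2.01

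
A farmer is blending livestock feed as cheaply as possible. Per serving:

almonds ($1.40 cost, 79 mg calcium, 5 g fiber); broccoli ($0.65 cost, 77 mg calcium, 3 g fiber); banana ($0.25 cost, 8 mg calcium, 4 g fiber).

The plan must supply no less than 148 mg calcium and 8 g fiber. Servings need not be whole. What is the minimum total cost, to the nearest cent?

$1.36

almonds only: max(148/79, 8/5) = 1.873 servings → $2.62.
broccoli only: max(148/77, 8/3) = 2.667 servings → $1.73.
banana only: max(148/8, 8/4) = 18.5 servings → $4.62.
almonds + broccoli with both tight: 1.162 servings and 0.7297 servings → $2.10.
almonds + banana: the both-tight solution has a negative serving — not a feasible corner.
broccoli + banana with both tight: 1.859 servings and 0.6056 servings → $1.36.
So the least-cost plan costs $1.36.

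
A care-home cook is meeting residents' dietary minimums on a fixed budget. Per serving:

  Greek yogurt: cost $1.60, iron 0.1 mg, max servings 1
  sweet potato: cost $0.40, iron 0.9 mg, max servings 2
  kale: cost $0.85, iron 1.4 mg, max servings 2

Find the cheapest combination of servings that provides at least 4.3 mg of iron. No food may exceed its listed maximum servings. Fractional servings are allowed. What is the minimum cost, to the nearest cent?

Cost per mg of iron: sweet potato $0.4444, kale $0.6071, Greek yogurt $16.0000.
Take 2 servings of sweet potato: +1.8 mg iron for $0.80 (total $0.80, still need 2.5 mg).
Take 1.786 servings of kale: +2.5 mg iron for $1.52 (total $2.32, still need 0.0 mg).
Filling from the cheapest source first is optimal under one linear minimum: $2.32.

$2.32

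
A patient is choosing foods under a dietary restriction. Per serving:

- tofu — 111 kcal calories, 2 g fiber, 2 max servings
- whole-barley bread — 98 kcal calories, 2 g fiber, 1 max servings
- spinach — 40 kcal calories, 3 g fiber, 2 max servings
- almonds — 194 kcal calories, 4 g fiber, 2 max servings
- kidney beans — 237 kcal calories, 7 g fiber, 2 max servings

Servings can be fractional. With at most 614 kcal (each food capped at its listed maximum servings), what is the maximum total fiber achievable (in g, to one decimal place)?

21.2 g

Fiber per kcal: spinach 0.075, kidney beans 0.02954, almonds 0.02062, whole-barley bread 0.02041, tofu 0.01802.
Take 2 servings of spinach: uses 80 kcal, +6.0 g fiber (running total 6.0 g).
Take 2 servings of kidney beans: uses 474 kcal, +14.0 g fiber (running total 20.0 g).
Take 0.3093 servings of almonds: uses 60 kcal, +1.2 g fiber (running total 21.2 g).
Filling greedily by fiber-per-kcal is optimal for one linear limit, giving 21.2 g.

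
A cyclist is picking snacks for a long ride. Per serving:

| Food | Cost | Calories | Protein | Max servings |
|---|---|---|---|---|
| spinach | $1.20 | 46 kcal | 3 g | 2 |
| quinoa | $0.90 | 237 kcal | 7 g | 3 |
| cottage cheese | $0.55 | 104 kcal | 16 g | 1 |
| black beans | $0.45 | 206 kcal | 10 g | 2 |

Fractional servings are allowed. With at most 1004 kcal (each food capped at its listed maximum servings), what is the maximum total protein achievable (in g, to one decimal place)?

Protein per kcal: cottage cheese 0.1538, spinach 0.06522, black beans 0.04854, quinoa 0.02954.
Take 1 serving of cottage cheese: uses 104 kcal, +16.0 g protein (running total 16.0 g).
Take 2 servings of spinach: uses 92 kcal, +6.0 g protein (running total 22.0 g).
Take 2 servings of black beans: uses 412 kcal, +20.0 g protein (running total 42.0 g).
Take 1.671 servings of quinoa: uses 396 kcal, +11.7 g protein (running total 53.7 g).
Greedy by best ratio exhausts the calories allowance optimally: 53.7 g.

53.7 g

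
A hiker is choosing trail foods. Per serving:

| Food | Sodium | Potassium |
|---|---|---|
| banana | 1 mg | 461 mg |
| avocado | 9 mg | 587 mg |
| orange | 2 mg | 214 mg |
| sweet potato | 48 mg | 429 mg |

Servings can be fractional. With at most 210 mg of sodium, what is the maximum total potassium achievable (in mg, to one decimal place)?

96810.0 mg

Potassium per mg sodium: banana 461, orange 107, avocado 65.22, sweet potato 8.938.
With no serving limits, spend the whole sodium allowance on banana: 210 mg / 1 mg × 461 mg = 96810.0 mg.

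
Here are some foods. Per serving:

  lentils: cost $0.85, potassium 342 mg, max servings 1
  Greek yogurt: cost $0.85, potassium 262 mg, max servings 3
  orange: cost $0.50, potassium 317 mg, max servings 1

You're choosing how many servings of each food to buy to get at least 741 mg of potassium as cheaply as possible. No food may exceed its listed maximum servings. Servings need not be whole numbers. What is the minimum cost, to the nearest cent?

$1.62

Cost per mg of potassium: orange $0.0016, lentils $0.0025, Greek yogurt $0.0032.
Take 1 serving of orange: +317.0 mg potassium for $0.50 (total $0.50, still need 424.0 mg).
Take 1 serving of lentils: +342.0 mg potassium for $0.85 (total $1.35, still need 82.0 mg).
Take 0.313 servings of Greek yogurt: +82.0 mg potassium for $0.27 (total $1.62, still need 0.0 mg).
Filling from the cheapest source first is optimal under one linear minimum: $1.62.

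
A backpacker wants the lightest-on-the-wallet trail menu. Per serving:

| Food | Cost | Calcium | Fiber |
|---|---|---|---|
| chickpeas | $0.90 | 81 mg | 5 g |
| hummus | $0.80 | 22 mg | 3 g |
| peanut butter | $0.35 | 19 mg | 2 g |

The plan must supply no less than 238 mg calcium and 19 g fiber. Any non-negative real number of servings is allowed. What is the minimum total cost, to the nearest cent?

$3.37

chickpeas only: max(238/81, 19/5) = 3.8 servings → $3.42.
hummus only: max(238/22, 19/3) = 10.82 servings → $8.65.
peanut butter only: max(238/19, 19/2) = 12.53 servings → $4.38.
chickpeas + hummus with both tight: 2.226 servings and 2.624 servings → $4.10.
chickpeas + peanut butter with both tight: 1.716 servings and 5.209 servings → $3.37.
hummus + peanut butter: intersection lies outside the first quadrant.
So the least-cost plan costs $3.37.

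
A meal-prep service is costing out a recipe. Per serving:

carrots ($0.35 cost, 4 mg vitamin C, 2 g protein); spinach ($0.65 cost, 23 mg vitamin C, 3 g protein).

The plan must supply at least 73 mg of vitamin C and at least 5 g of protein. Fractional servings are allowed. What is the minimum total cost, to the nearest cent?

$2.06

Minimising a linear cost over {vitamin C ≥ 73, protein ≥ 5, servings ≥ 0} — the optimum is at a vertex, using one or two foods.
carrots only: max(73/4, 5/2) = 18.25 servings → $6.39.
spinach only: max(73/23, 5/3) = 3.174 servings → $2.06.
carrots + spinach: intersection lies outside the first quadrant.
Cheapest feasible corner: $2.06.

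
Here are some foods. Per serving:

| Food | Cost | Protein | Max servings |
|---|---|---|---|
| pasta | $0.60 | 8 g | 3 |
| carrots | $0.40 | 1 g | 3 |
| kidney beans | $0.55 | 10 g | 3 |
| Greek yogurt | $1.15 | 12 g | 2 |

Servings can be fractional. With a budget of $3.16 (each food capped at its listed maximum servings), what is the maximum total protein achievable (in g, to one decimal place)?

50.1 g

Protein per dollar: kidney beans 18.18, pasta 13.33, Greek yogurt 10.43, carrots 2.5.
Take 3 servings of kidney beans: spends $1.65, +30.0 g protein (running total 30.0 g).
Take 2.517 servings of pasta: spends $1.51, +20.1 g protein (running total 50.1 g).
Filling greedily by protein-per-dollar is optimal for one linear limit, giving 50.1 g.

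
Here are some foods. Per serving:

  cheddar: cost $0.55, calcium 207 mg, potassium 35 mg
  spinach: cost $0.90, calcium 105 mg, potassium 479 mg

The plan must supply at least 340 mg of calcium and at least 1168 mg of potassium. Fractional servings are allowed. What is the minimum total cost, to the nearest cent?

Compare the cost at each extreme point of the feasible region.
cheddar only: max(340/207, 1168/35) = 33.37 servings → $18.35.
spinach only: max(340/105, 1168/479) = 3.238 servings → $2.91.
cheddar + spinach with both tight: 0.4212 servings and 2.408 servings → $2.40.
Cheapest feasible corner: $2.40.

$2.40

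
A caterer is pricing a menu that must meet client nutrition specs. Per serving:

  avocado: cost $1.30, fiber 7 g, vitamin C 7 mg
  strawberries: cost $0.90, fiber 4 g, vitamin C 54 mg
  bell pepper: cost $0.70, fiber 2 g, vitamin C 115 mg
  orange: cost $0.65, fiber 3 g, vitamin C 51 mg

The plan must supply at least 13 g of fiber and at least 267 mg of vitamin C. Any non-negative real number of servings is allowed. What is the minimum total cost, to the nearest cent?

$2.97

avocado only: max(13/7, 267/7) = 38.14 servings → $49.59.
strawberries only: max(13/4, 267/54) = 4.944 servings → $4.45.
bell pepper only: max(13/2, 267/115) = 6.5 servings → $4.55.
orange only: max(13/3, 267/51) = 5.235 servings → $3.40.
avocado + strawberries with both targets exact would need a negative amount; discard.
avocado + bell pepper with both tight: 1.215 servings and 2.248 servings → $3.15.
avocado + orange: the both-tight solution has a negative serving — not a feasible corner.
strawberries + bell pepper with both tight: 2.73 servings and 1.04 servings → $3.18.
strawberries + orange: intersection lies outside the first quadrant.
bell pepper + orange with both tight: 0.5679 servings and 3.955 servings → $2.97.
The minimum over all feasible corners is $2.97.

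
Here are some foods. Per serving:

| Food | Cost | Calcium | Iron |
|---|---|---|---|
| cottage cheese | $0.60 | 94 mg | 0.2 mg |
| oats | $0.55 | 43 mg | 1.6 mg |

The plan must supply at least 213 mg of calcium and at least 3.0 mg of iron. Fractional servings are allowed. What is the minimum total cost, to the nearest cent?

Check every corner: each single food scaled to meet both minima, and each pair solved so both constraints bind.
cottage cheese only: max(213/94, 3.0/0.2) = 15 servings → $9.00.
oats only: max(213/43, 3.0/1.6) = 4.953 servings → $2.72.
cottage cheese + oats with both tight: 1.494 servings and 1.688 servings → $1.82.
Cheapest feasible corner: $1.82.

$1.82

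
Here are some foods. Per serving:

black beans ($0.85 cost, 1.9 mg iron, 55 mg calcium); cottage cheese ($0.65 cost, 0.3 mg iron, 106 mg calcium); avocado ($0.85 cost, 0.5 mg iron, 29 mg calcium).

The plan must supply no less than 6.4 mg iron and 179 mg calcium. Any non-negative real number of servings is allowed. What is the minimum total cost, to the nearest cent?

black beans only: max(6.4/1.9, 179/55) = 3.368 servings → $2.86.
cottage cheese only: max(6.4/0.3, 179/106) = 21.33 servings → $13.87.
avocado only: max(6.4/0.5, 179/29) = 12.8 servings → $10.88.
black beans + cottage cheese: the both-tight solution has a negative serving — not a feasible corner.
black beans + avocado: intersection lies outside the first quadrant.
cottage cheese + avocado: intersection lies outside the first quadrant.
The minimum over all feasible corners is $2.86.

$2.86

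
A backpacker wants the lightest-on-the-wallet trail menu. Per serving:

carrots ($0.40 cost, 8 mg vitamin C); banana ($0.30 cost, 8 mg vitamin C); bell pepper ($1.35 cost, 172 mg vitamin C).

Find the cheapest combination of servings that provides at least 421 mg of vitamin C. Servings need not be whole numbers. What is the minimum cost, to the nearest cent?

Cost per mg of vitamin C: bell pepper $0.0078, banana $0.0375, carrots $0.0500.
With no serving limits, use only bell pepper: 421 mg / 172 mg = 2.448 servings × $1.35 = $3.30.

$3.30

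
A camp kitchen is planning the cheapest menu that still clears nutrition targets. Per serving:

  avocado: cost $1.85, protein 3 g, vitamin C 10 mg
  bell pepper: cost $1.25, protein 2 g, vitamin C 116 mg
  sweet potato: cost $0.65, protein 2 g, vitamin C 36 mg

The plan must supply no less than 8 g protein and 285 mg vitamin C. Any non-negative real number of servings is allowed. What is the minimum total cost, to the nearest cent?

The cheapest plan sits at a corner of the feasible region — with two constraints it uses at most two foods.
avocado only: max(8/3, 285/10) = 28.5 servings → $52.73.
bell pepper only: max(8/2, 285/116) = 4 servings → $5.00.
sweet potato only: max(8/2, 285/36) = 7.917 servings → $5.15.
avocado + bell pepper with both tight: 1.091 servings and 2.363 servings → $4.97.
avocado + sweet potato: the both-tight solution has a negative serving — not a feasible corner.
bell pepper + sweet potato with both tight: 1.762 servings and 2.237 servings → $3.66.
Cheapest feasible corner: $3.66.

$3.66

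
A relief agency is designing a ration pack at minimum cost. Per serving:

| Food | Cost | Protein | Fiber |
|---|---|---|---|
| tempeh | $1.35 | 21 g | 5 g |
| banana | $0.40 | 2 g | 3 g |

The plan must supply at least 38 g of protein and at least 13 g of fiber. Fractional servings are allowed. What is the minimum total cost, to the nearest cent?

tempeh only: max(38/21, 13/5) = 2.6 servings → $3.51.
banana only: max(38/2, 13/3) = 19 servings → $7.60.
tempeh + banana with both tight: 1.66 servings and 1.566 servings → $2.87.
So the least-cost plan costs $2.87.

$2.87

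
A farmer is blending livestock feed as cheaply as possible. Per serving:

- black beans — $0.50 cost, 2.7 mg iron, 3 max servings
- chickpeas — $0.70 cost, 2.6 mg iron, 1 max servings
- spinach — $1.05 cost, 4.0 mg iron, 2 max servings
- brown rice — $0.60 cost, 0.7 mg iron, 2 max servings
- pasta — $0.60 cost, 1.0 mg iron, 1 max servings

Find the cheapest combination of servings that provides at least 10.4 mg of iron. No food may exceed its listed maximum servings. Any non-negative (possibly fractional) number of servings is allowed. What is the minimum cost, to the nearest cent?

Cost per mg of iron: black beans $0.1852, spinach $0.2625, chickpeas $0.2692, pasta $0.6000, brown rice $0.8571.
Take 3 servings of black beans: +8.1 mg iron for $1.50 (total $1.50, still need 2.3 mg).
Take 0.575 servings of spinach: +2.3 mg iron for $0.60 (total $2.10, still need 0.0 mg).
Greedy by cheapest-per-mg is optimal for a single linear constraint, so the minimum cost is $2.10.

$2.10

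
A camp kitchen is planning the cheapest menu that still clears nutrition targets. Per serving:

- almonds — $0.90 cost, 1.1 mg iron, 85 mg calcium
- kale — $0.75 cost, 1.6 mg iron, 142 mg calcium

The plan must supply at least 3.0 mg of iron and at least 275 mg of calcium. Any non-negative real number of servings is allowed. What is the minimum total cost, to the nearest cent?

At the optimum either one food covers both requirements or two foods hit both targets exactly; no other combination can be cheaper.
almonds only: max(3.0/1.1, 275/85) = 3.235 servings → $2.91.
kale only: max(3.0/1.6, 275/142) = 1.937 servings → $1.45.
almonds + kale: the both-tight solution has a negative serving — not a feasible corner.
Cheapest feasible corner: $1.45.

$1.45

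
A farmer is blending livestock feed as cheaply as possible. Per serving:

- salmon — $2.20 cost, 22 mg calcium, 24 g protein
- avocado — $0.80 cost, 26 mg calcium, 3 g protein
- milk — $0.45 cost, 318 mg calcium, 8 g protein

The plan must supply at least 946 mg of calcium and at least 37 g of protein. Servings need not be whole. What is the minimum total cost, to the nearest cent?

With two linear requirements the optimum uses one or two foods; enumerate the corners.
salmon only: max(946/22, 37/24) = 43 servings → $94.60.
avocado only: max(946/26, 37/3) = 36.38 servings → $29.11.
milk only: max(946/318, 37/8) = 4.625 servings → $2.08.
salmon + avocado: the both-tight solution has a negative serving — not a feasible corner.
salmon + milk with both tight: 0.563 servings and 2.936 servings → $2.56.
avocado + milk with both tight: 5.627 servings and 2.515 servings → $5.63.
The minimum over all feasible corners is $2.08.

$2.08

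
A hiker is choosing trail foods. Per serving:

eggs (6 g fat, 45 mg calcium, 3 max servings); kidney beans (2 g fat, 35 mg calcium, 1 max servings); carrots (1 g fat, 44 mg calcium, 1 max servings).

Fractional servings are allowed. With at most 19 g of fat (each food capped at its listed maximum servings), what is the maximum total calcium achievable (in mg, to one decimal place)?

Calcium per g fat: carrots 44, kidney beans 17.5, eggs 7.5.
Take 1 serving of carrots: uses 1 g fat, +44.0 mg calcium (running total 44.0 mg).
Take 1 serving of kidney beans: uses 2 g fat, +35.0 mg calcium (running total 79.0 mg).
Take 2.667 servings of eggs: uses 16 g fat, +120.0 mg calcium (running total 199.0 mg).
Greedy by best ratio exhausts the fat allowance optimally: 199.0 mg.

199.0 mg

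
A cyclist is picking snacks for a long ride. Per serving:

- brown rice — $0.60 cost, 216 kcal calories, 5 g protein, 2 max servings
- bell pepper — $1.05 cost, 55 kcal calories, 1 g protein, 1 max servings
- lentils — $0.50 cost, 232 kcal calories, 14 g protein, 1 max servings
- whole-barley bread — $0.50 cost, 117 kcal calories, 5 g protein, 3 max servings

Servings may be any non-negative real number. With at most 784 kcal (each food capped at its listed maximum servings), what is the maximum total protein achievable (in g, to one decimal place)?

Protein per kcal: lentils 0.06034, whole-barley bread 0.04274, brown rice 0.02315, bell pepper 0.01818.
Take 1 serving of lentils: uses 232 kcal, +14.0 g protein (running total 14.0 g).
Take 3 servings of whole-barley bread: uses 351 kcal, +15.0 g protein (running total 29.0 g).
Take 0.9306 servings of brown rice: uses 201 kcal, +4.7 g protein (running total 33.7 g).
Greedy by best ratio exhausts the calories allowance optimally: 33.7 g.

33.7 g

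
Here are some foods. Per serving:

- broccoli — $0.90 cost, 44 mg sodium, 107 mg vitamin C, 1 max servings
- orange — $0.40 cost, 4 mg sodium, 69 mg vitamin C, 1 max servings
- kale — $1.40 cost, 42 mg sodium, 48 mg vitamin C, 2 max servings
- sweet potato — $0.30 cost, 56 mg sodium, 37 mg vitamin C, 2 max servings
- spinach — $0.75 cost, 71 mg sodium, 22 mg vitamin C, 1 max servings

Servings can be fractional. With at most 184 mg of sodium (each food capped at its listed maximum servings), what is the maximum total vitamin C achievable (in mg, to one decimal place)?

306.4 mg

Vitamin C per mg sodium: orange 17.25, broccoli 2.432, kale 1.143, sweet potato 0.6607, spinach 0.3099.
Take 1 serving of orange: uses 4 mg sodium, +69.0 mg vitamin C (running total 69.0 mg).
Take 1 serving of broccoli: uses 44 mg sodium, +107.0 mg vitamin C (running total 176.0 mg).
Take 2 servings of kale: uses 84 mg sodium, +96.0 mg vitamin C (running total 272.0 mg).
Take 0.9286 servings of sweet potato: uses 52 mg sodium, +34.4 mg vitamin C (running total 306.4 mg).
Filling greedily by vitamin C-per-mg sodium is optimal for one linear limit, giving 306.4 mg.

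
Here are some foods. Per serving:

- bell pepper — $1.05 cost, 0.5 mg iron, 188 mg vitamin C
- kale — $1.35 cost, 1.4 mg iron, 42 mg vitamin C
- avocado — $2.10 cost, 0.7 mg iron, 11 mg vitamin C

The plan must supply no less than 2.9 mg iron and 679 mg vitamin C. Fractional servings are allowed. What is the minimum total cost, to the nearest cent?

$4.74

This is a tiny linear program; its minimum lies at a vertex of the feasible set. List the vertices and price them.
bell pepper only: max(2.9/0.5, 679/188) = 5.8 servings → $6.09.
kale only: max(2.9/1.4, 679/42) = 16.17 servings → $21.82.
avocado only: max(2.9/0.7, 679/11) = 61.73 servings → $129.63.
bell pepper + kale with both tight: 3.422 servings and 0.8493 servings → $4.74.
bell pepper + avocado with both tight: 3.516 servings and 1.631 servings → $7.12.
kale + avocado: intersection lies outside the first quadrant.
So the least-cost plan costs $4.74.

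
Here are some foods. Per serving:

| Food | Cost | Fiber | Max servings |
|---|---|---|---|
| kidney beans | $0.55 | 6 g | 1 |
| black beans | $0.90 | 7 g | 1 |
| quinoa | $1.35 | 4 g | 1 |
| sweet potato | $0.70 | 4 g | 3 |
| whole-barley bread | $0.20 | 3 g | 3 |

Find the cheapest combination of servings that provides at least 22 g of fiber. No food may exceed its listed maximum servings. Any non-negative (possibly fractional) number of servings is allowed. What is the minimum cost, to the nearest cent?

$2.05

Cost per g of fiber: whole-barley bread $0.0667, kidney beans $0.0917, black beans $0.1286, sweet potato $0.1750, quinoa $0.3375.
Take 3 servings of whole-barley bread: +9.0 g fiber for $0.60 (total $0.60, still need 13.0 g).
Take 1 serving of kidney beans: +6.0 g fiber for $0.55 (total $1.15, still need 7.0 g).
Take 1 serving of black beans: +7.0 g fiber for $0.90 (total $2.05, still need 0.0 g).
Filling from the cheapest source first is optimal under one linear minimum: $2.05.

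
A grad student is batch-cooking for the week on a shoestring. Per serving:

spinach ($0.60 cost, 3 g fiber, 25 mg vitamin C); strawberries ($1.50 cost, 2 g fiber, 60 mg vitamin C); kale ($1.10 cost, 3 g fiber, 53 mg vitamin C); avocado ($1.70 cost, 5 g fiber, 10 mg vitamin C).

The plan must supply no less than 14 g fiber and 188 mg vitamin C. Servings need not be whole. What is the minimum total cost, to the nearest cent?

Two binding constraints pin down two serving amounts, so the optimal mix uses at most two foods. The candidates are each food alone (scaled to the tighter of fiber/vitamin C) and each pair with both constraints tight.
spinach only: max(14/3, 188/25) = 7.52 servings → $4.51.
strawberries only: max(14/2, 188/60) = 7 servings → $10.50.
kale only: max(14/3, 188/53) = 4.667 servings → $5.13.
avocado only: max(14/5, 188/10) = 18.8 servings → $31.96.
spinach + strawberries with both tight: 3.569 servings and 1.646 servings → $4.61.
spinach + kale with both tight: 2.119 servings and 2.548 servings → $4.07.
spinach + avocado: the both-tight solution has a negative serving — not a feasible corner.
strawberries + kale: the both-tight solution has a negative serving — not a feasible corner.
strawberries + avocado with both tight: 2.857 servings and 1.657 servings → $7.10.
kale + avocado with both tight: 3.404 servings and 0.7574 servings → $5.03.
Cheapest feasible corner: $4.07.

$4.07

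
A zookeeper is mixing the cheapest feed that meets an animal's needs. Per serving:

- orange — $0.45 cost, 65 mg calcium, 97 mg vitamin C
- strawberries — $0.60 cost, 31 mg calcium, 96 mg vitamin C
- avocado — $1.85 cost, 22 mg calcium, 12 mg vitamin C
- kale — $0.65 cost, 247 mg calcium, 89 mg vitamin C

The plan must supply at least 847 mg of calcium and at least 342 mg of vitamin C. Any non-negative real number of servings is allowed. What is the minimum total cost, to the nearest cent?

Minimising a linear cost over {calcium ≥ 847, vitamin C ≥ 342, servings ≥ 0} — the optimum is at a vertex, using one or two foods.
orange only: max(847/65, 342/97) = 13.03 servings → $5.86.
strawberries only: max(847/31, 342/96) = 27.32 servings → $16.39.
avocado only: max(847/22, 342/12) = 38.5 servings → $71.22.
kale only: max(847/247, 342/89) = 3.843 servings → $2.50.
orange + strawberries: intersection lies outside the first quadrant.
orange + avocado: intersection lies outside the first quadrant.
orange + kale with both tight: 0.5002 servings and 3.298 servings → $2.37.
strawberries + avocado: the both-tight solution has a negative serving — not a feasible corner.
strawberries + kale with both tight: 0.4339 servings and 3.375 servings → $2.45.
avocado + kale with both tight: 9.037 servings and 2.624 servings → $18.42.
The minimum over all feasible corners is $2.37.

$2.37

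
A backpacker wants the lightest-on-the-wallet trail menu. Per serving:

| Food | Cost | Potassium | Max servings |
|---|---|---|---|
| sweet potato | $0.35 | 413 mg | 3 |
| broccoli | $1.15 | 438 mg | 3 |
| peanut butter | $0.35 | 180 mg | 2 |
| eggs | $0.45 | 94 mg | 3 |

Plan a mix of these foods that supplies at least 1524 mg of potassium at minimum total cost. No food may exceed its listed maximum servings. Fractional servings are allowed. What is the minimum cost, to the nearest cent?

$1.60

Cost per mg of potassium: sweet potato $0.0008, peanut butter $0.0019, broccoli $0.0026, eggs $0.0048.
Take 3 servings of sweet potato: +1239.0 mg potassium for $1.05 (total $1.05, still need 285.0 mg).
Take 1.583 servings of peanut butter: +285.0 mg potassium for $0.55 (total $1.60, still need 0.0 mg).
Greedy by cheapest-per-mg is optimal for a single linear constraint, so the minimum cost is $1.60.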